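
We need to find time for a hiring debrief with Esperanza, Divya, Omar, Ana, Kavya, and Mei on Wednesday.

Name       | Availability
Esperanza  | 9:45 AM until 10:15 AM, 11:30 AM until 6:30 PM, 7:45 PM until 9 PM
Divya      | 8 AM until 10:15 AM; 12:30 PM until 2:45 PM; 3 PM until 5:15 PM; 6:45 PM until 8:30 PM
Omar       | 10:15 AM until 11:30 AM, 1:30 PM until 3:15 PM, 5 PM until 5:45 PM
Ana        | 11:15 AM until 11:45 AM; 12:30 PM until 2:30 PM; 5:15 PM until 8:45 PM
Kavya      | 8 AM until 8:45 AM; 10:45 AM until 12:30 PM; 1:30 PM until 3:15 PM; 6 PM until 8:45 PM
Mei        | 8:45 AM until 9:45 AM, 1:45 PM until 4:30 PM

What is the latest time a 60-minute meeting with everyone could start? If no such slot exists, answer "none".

Esperanza ∩ Divya: 09:45-10:15, 12:30-14:45, 15:00-17:15, 19:45-20:30.
Esperanza ∩ Divya ∩ Omar: 13:30-14:45, 15:00-15:15, 17:00-17:15.
Esperanza ∩ Divya ∩ Omar ∩ Ana: 13:30-14:30.
Esperanza ∩ Divya ∩ Omar ∩ Ana ∩ Kavya: 13:30-14:30.
Esperanza ∩ Divya ∩ Omar ∩ Ana ∩ Kavya ∩ Mei: 13:45-14:30.
So the common availability across everyone is 13:45-14:30.
No common window is at least 60 minutes long.

none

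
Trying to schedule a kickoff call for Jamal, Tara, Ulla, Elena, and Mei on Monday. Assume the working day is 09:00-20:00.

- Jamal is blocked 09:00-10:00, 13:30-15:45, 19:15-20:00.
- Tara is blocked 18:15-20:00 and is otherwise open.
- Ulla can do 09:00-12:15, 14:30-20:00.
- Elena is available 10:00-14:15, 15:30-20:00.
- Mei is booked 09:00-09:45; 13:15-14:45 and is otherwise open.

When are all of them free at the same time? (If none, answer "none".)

Jamal free: 10:00-13:30, 15:45-19:15 (invert busy blocks within the working day).
Tara free: 09:00-18:15 (invert busy blocks within the working day).
Ulla free: 09:00-12:15, 14:30-20:00.
Elena free: 10:00-14:15, 15:30-20:00.
Mei free: 09:45-13:15, 14:45-20:00 (invert busy blocks within the working day).
Jamal ∩ Tara: 10:00-13:30, 15:45-18:15.
Jamal ∩ Tara ∩ Ulla: 10:00-12:15, 15:45-18:15.
Jamal ∩ Tara ∩ Ulla ∩ Elena: 10:00-12:15, 15:45-18:15.
Jamal ∩ Tara ∩ Ulla ∩ Elena ∩ Mei: 10:00-12:15, 15:45-18:15.

10:00-12:15, 15:45-18:15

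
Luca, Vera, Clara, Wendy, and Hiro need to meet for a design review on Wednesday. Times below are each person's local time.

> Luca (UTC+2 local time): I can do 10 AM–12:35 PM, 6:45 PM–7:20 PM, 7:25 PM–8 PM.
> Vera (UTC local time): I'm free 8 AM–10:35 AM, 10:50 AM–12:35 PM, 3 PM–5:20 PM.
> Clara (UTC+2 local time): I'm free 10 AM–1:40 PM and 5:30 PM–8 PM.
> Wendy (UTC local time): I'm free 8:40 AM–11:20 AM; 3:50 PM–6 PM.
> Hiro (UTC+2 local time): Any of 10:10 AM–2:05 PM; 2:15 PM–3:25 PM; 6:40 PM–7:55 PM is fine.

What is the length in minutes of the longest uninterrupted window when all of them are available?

115

Luca in UTC: 08:00-10:35, 16:45-17:20, 17:25-18:00 (subtract 2h to convert from UTC+2).
Vera in UTC: 08:00-10:35, 10:50-12:35, 15:00-17:20.
Clara in UTC: 08:00-11:40, 15:30-18:00 (subtract 2h to convert from UTC+2).
Wendy in UTC: 08:40-11:20, 15:50-18:00.
Hiro in UTC: 08:10-12:05, 12:15-13:25, 16:40-17:55 (subtract 2h to convert from UTC+2).
Luca ∩ Vera: 08:00-10:35, 16:45-17:20.
Luca ∩ Vera ∩ Clara: 08:00-10:35, 16:45-17:20.
Luca ∩ Vera ∩ Clara ∩ Wendy: 08:40-10:35, 16:45-17:20.
Luca ∩ Vera ∩ Clara ∩ Wendy ∩ Hiro: 08:40-10:35, 16:45-17:20.
The longest is 08:40-10:35 at 115 minutes.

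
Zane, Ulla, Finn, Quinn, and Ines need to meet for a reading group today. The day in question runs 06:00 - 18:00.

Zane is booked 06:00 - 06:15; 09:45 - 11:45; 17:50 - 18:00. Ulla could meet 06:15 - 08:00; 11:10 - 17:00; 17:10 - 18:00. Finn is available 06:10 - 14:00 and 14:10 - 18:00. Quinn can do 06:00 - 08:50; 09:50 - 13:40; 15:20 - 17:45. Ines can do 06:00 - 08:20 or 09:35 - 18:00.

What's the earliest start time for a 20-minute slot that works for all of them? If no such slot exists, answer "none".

Zane free: 06:15-09:45, 11:45-17:50 (invert busy blocks within the working day).
Ulla free: 06:15-08:00, 11:10-17:00, 17:10-18:00.
Finn free: 06:10-14:00, 14:10-18:00.
Quinn free: 06:00-08:50, 09:50-13:40, 15:20-17:45.
Ines free: 06:00-08:20, 09:35-18:00.
Zane ∩ Ulla: 06:15-08:00, 11:45-17:00, 17:10-17:50.
Zane ∩ Ulla ∩ Finn: 06:15-08:00, 11:45-14:00, 14:10-17:00, 17:10-17:50.
Zane ∩ Ulla ∩ Finn ∩ Quinn: 06:15-08:00, 11:45-13:40, 15:20-17:00, 17:10-17:45.
Zane ∩ Ulla ∩ Finn ∩ Quinn ∩ Ines: 06:15-08:00, 11:45-13:40, 15:20-17:00, 17:10-17:45.
The first common window of at least 20 minutes is 06:15-08:00, so the earliest start is 06:15.

06:15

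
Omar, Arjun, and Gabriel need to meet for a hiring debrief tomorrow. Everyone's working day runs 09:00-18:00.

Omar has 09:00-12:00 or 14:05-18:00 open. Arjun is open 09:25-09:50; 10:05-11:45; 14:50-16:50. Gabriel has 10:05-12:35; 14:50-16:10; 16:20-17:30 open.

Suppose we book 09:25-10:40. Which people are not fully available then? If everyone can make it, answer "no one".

Omar: free for 09:25-10:40. Arjun: not fully free for 09:25-10:40. Gabriel: not fully free for 09:25-10:40.

Arjun, Gabriel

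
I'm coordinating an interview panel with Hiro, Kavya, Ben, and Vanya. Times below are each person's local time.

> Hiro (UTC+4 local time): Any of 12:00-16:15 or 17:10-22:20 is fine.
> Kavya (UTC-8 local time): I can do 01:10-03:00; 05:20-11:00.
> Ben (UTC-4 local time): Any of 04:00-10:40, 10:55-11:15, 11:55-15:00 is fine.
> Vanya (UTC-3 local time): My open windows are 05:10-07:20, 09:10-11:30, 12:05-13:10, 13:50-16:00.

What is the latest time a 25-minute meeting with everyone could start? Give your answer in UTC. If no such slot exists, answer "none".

17:55

Hiro in UTC: 08:00-12:15, 13:10-18:20 (subtract 4h to convert from UTC+4).
Kavya in UTC: 09:10-11:00, 13:20-19:00 (add 8h to convert from UTC-8).
Ben in UTC: 08:00-14:40, 14:55-15:15, 15:55-19:00 (add 4h to convert from UTC-4).
Vanya in UTC: 08:10-10:20, 12:10-14:30, 15:05-16:10, 16:50-19:00 (add 3h to convert from UTC-3).
Hiro ∩ Kavya: 09:10-11:00, 13:20-18:20.
Hiro ∩ Kavya ∩ Ben: 09:10-11:00, 13:20-14:40, 14:55-15:15, 15:55-18:20.
Hiro ∩ Kavya ∩ Ben ∩ Vanya: 09:10-10:20, 13:20-14:30, 15:05-15:15, 15:55-16:10, 16:50-18:20.
The last common window of at least 25 minutes is 16:50-18:20; a 25-minute meeting can start as late as 17:55 and still end by 18:20.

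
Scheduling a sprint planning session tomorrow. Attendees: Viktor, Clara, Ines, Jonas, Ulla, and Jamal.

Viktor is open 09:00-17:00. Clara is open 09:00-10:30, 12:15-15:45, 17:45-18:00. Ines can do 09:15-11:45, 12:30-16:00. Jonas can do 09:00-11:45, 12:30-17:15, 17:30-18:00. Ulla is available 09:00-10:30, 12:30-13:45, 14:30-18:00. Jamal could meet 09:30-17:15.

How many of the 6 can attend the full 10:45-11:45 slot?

Viktor, Ines, Jonas, and Jamal can make the full 10:45-11:45 slot — that's 4.

4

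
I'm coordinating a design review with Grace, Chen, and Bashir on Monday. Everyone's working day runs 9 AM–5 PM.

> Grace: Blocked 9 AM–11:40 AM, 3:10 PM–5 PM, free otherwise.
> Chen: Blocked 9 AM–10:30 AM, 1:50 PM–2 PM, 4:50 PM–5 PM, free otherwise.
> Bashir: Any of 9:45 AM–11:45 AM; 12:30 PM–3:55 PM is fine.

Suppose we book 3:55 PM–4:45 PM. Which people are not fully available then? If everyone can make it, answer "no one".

Bashir, Grace

Grace free: 11:40-15:10 (invert busy blocks within the working day).
Chen free: 10:30-13:50, 14:00-16:50 (invert busy blocks within the working day).
Bashir free: 09:45-11:45, 12:30-15:55.
Grace: not fully free for 15:55-16:45. Chen: free for 15:55-16:45. Bashir: not fully free for 15:55-16:45.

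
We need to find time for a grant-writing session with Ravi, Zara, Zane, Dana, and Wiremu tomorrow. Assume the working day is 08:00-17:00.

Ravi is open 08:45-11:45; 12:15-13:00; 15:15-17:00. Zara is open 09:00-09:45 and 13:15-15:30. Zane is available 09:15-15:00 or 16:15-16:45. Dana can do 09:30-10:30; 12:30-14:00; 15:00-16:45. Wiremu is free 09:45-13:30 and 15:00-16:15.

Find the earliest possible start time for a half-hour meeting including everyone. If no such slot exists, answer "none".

Ravi ∩ Zara: 09:00-09:45, 15:15-15:30.
Ravi ∩ Zara ∩ Zane: 09:15-09:45.
Ravi ∩ Zara ∩ Zane ∩ Dana: 09:30-09:45.
Ravi ∩ Zara ∩ Zane ∩ Dana ∩ Wiremu: ∅.
There is no time when everyone is free.
No common window is at least 30 minutes long.

none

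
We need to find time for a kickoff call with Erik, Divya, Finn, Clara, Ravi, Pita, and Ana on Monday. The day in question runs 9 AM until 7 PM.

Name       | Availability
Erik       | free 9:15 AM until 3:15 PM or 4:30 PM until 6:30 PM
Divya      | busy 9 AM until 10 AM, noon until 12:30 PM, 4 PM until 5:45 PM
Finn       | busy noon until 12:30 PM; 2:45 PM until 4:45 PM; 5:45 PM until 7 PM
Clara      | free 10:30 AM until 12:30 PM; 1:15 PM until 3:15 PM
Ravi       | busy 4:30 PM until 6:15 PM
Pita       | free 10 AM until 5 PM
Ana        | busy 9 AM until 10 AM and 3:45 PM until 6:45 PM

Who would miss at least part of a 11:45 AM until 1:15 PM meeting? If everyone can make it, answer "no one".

Erik free: 09:15-15:15, 16:30-18:30.
Divya free: 10:00-12:00, 12:30-16:00, 17:45-19:00 (invert busy blocks within the working day).
Finn free: 09:00-12:00, 12:30-14:45, 16:45-17:45 (invert busy blocks within the working day).
Clara free: 10:30-12:30, 13:15-15:15.
Ravi free: 09:00-16:30, 18:15-19:00 (invert busy blocks within the working day).
Pita free: 10:00-17:00.
Ana free: 10:00-15:45, 18:45-19:00 (invert busy blocks within the working day).
Erik: free for 11:45-13:15. Divya: not fully free for 11:45-13:15. Finn: not fully free for 11:45-13:15. Clara: not fully free for 11:45-13:15. Ravi: free for 11:45-13:15. Pita: free for 11:45-13:15. Ana: free for 11:45-13:15.

Clara, Divya, Finn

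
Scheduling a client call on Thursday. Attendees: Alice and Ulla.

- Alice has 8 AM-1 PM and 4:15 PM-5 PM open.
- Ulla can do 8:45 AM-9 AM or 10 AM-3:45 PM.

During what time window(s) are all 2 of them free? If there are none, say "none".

Alice ∩ Ulla: 08:45-09:00, 10:00-13:00.
Those are the intersection windows.

08:45-09:00, 10:00-13:00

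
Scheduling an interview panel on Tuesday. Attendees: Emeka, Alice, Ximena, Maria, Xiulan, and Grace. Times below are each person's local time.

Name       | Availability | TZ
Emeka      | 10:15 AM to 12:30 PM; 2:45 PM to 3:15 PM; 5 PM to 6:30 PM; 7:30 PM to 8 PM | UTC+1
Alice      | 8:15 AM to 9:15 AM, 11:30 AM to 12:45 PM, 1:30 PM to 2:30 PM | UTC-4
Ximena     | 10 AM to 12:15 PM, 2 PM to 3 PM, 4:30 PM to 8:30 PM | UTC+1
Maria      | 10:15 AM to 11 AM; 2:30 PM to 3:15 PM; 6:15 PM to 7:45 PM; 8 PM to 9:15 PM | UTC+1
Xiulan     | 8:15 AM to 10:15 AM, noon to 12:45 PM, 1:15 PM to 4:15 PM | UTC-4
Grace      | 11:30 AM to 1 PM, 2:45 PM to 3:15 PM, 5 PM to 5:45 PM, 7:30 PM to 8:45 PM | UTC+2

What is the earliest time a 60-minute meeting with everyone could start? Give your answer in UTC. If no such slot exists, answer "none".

Emeka in UTC: 09:15-11:30, 13:45-14:15, 16:00-17:30, 18:30-19:00 (subtract 1h to convert from UTC+1).
Alice in UTC: 12:15-13:15, 15:30-16:45, 17:30-18:30 (add 4h to convert from UTC-4).
Ximena in UTC: 09:00-11:15, 13:00-14:00, 15:30-19:30 (subtract 1h to convert from UTC+1).
Maria in UTC: 09:15-10:00, 13:30-14:15, 17:15-18:45, 19:00-20:15 (subtract 1h to convert from UTC+1).
Xiulan in UTC: 12:15-14:15, 16:00-16:45, 17:15-20:15 (add 4h to convert from UTC-4).
Grace in UTC: 09:30-11:00, 12:45-13:15, 15:00-15:45, 17:30-18:45 (subtract 2h to convert from UTC+2).
Emeka ∩ Alice: 16:00-16:45.
Emeka ∩ Alice ∩ Ximena: 16:00-16:45.
Emeka ∩ Alice ∩ Ximena ∩ Maria: ∅.
Emeka ∩ Alice ∩ Ximena ∩ Maria ∩ Xiulan: ∅.
Emeka ∩ Alice ∩ Ximena ∩ Maria ∩ Xiulan ∩ Grace: ∅.
There is no time when everyone is free.
No common window is at least 60 minutes long.

none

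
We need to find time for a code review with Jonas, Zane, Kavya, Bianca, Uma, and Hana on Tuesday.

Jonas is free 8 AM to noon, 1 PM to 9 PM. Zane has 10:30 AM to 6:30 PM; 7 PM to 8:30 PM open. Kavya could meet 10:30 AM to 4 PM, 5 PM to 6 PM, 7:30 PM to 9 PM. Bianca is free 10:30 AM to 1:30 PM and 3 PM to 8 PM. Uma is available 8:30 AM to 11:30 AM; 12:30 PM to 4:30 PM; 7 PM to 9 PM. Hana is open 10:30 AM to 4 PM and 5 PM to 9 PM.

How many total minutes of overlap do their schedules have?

Jonas ∩ Zane: 10:30-12:00, 13:00-18:30, 19:00-20:30.
Jonas ∩ Zane ∩ Kavya: 10:30-12:00, 13:00-16:00, 17:00-18:00, 19:30-20:30.
Jonas ∩ Zane ∩ Kavya ∩ Bianca: 10:30-12:00, 13:00-13:30, 15:00-16:00, 17:00-18:00, 19:30-20:00.
Jonas ∩ Zane ∩ Kavya ∩ Bianca ∩ Uma: 10:30-11:30, 13:00-13:30, 15:00-16:00, 19:30-20:00.
Jonas ∩ Zane ∩ Kavya ∩ Bianca ∩ Uma ∩ Hana: 10:30-11:30, 13:00-13:30, 15:00-16:00, 19:30-20:00.
So the common availability across everyone is 10:30-11:30, 13:00-13:30, 15:00-16:00, 19:30-20:00.
Summing the common windows: 60 + 30 + 60 + 30 = 180 minutes.

180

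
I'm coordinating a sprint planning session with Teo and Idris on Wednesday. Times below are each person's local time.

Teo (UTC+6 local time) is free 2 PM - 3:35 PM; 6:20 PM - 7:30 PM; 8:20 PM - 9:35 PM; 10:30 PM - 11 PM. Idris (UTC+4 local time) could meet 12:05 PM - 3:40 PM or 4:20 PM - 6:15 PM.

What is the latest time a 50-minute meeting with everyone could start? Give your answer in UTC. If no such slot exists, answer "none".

Teo in UTC: 08:00-09:35, 12:20-13:30, 14:20-15:35, 16:30-17:00 (subtract 6h to convert from UTC+6).
Idris in UTC: 08:05-11:40, 12:20-14:15 (subtract 4h to convert from UTC+4).
Teo ∩ Idris: 08:05-09:35, 12:20-13:30.
Those are the intersection windows.
The last common window of at least 50 minutes is 12:20-13:30; a 50-minute meeting can start as late as 12:40 and still end by 13:30.

12:40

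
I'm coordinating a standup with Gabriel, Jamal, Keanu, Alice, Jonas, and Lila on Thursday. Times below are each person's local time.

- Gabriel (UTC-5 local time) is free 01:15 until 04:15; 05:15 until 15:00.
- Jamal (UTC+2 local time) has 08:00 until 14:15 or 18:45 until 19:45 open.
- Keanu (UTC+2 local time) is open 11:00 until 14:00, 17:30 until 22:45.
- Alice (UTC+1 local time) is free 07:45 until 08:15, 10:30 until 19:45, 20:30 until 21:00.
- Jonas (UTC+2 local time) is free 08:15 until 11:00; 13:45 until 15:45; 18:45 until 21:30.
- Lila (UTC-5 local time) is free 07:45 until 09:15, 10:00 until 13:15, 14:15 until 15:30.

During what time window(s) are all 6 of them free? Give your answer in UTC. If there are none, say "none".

Gabriel in UTC: 06:15-09:15, 10:15-20:00 (add 5h to convert from UTC-5).
Jamal in UTC: 06:00-12:15, 16:45-17:45 (subtract 2h to convert from UTC+2).
Keanu in UTC: 09:00-12:00, 15:30-20:45 (subtract 2h to convert from UTC+2).
Alice in UTC: 06:45-07:15, 09:30-18:45, 19:30-20:00 (subtract 1h to convert from UTC+1).
Jonas in UTC: 06:15-09:00, 11:45-13:45, 16:45-19:30 (subtract 2h to convert from UTC+2).
Lila in UTC: 12:45-14:15, 15:00-18:15, 19:15-20:30 (add 5h to convert from UTC-5).
Gabriel ∩ Jamal: 06:15-09:15, 10:15-12:15, 16:45-17:45.
Gabriel ∩ Jamal ∩ Keanu: 09:00-09:15, 10:15-12:00, 16:45-17:45.
Gabriel ∩ Jamal ∩ Keanu ∩ Alice: 10:15-12:00, 16:45-17:45.
Gabriel ∩ Jamal ∩ Keanu ∩ Alice ∩ Jonas: 11:45-12:00, 16:45-17:45.
Gabriel ∩ Jamal ∩ Keanu ∩ Alice ∩ Jonas ∩ Lila: 16:45-17:45.

16:45-17:45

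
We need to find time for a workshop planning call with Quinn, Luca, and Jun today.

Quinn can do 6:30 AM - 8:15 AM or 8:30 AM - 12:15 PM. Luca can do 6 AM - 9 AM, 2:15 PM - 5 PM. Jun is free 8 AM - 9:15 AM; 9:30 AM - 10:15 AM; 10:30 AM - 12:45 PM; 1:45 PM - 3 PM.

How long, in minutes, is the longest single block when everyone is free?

Quinn ∩ Luca: 06:30-08:15, 08:30-09:00.
Quinn ∩ Luca ∩ Jun: 08:00-08:15, 08:30-09:00.
The longest is 08:30-09:00 at 30 minutes.

30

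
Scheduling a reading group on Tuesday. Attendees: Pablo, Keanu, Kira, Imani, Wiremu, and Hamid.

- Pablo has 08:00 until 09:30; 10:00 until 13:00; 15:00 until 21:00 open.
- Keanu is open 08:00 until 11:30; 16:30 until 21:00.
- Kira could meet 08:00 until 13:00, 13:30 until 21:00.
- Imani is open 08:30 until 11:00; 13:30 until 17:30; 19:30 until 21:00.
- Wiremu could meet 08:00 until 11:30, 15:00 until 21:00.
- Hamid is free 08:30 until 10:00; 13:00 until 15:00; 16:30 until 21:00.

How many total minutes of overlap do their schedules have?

Pablo ∩ Keanu: 08:00-09:30, 10:00-11:30, 16:30-21:00.
Pablo ∩ Keanu ∩ Kira: 08:00-09:30, 10:00-11:30, 16:30-21:00.
Pablo ∩ Keanu ∩ Kira ∩ Imani: 08:30-09:30, 10:00-11:00, 16:30-17:30, 19:30-21:00.
Pablo ∩ Keanu ∩ Kira ∩ Imani ∩ Wiremu: 08:30-09:30, 10:00-11:00, 16:30-17:30, 19:30-21:00.
Pablo ∩ Keanu ∩ Kira ∩ Imani ∩ Wiremu ∩ Hamid: 08:30-09:30, 16:30-17:30, 19:30-21:00.
Summing the common windows: 60 + 60 + 90 = 210 minutes.

210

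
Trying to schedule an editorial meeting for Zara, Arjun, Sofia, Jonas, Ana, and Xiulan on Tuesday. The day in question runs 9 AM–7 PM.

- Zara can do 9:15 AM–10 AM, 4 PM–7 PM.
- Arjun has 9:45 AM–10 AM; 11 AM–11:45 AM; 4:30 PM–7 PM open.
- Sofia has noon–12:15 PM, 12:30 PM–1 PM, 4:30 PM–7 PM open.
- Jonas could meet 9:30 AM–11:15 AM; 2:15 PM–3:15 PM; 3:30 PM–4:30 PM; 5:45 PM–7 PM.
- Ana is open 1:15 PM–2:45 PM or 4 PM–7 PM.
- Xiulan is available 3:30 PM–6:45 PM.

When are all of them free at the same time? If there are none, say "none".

Zara ∩ Arjun: 09:45-10:00, 16:30-19:00.
Zara ∩ Arjun ∩ Sofia: 16:30-19:00.
Zara ∩ Arjun ∩ Sofia ∩ Jonas: 17:45-19:00.
Zara ∩ Arjun ∩ Sofia ∩ Jonas ∩ Ana: 17:45-19:00.
Zara ∩ Arjun ∩ Sofia ∩ Jonas ∩ Ana ∩ Xiulan: 17:45-18:45.

17:45-18:45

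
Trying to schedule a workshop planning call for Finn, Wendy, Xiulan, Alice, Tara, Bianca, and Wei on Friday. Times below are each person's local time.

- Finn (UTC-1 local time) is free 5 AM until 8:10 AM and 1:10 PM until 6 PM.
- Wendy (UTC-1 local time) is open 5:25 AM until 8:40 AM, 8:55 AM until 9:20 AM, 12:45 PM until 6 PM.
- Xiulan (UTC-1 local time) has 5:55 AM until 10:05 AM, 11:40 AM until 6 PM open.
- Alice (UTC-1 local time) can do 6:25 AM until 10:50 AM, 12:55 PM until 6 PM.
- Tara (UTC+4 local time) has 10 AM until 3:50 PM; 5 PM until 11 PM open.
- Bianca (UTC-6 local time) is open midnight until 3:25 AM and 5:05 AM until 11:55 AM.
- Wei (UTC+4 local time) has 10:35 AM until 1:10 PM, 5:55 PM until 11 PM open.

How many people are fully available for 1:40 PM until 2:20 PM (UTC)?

Finn in UTC: 06:00-09:10, 14:10-19:00 (add 1h to convert from UTC-1).
Wendy in UTC: 06:25-09:40, 09:55-10:20, 13:45-19:00 (add 1h to convert from UTC-1).
Xiulan in UTC: 06:55-11:05, 12:40-19:00 (add 1h to convert from UTC-1).
Alice in UTC: 07:25-11:50, 13:55-19:00 (add 1h to convert from UTC-1).
Tara in UTC: 06:00-11:50, 13:00-19:00 (subtract 4h to convert from UTC+4).
Bianca in UTC: 06:00-09:25, 11:05-17:55 (add 6h to convert from UTC-6).
Wei in UTC: 06:35-09:10, 13:55-19:00 (subtract 4h to convert from UTC+4).
Xiulan, Tara, and Bianca can make the full 13:40-14:20 slot — that's 3.

3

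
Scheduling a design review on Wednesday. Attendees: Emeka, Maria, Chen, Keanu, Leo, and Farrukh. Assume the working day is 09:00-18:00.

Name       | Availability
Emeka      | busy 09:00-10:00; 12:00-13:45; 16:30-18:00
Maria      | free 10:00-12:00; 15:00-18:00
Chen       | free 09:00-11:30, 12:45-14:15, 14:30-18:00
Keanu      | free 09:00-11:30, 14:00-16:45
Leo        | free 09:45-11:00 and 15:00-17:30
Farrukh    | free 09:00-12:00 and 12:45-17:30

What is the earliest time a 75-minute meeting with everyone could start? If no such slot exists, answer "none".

Emeka free: 10:00-12:00, 13:45-16:30 (invert busy blocks within the working day).
Maria free: 10:00-12:00, 15:00-18:00.
Chen free: 09:00-11:30, 12:45-14:15, 14:30-18:00.
Keanu free: 09:00-11:30, 14:00-16:45.
Leo free: 09:45-11:00, 15:00-17:30.
Farrukh free: 09:00-12:00, 12:45-17:30.
Emeka ∩ Maria: 10:00-12:00, 15:00-16:30.
Emeka ∩ Maria ∩ Chen: 10:00-11:30, 15:00-16:30.
Emeka ∩ Maria ∩ Chen ∩ Keanu: 10:00-11:30, 15:00-16:30.
Emeka ∩ Maria ∩ Chen ∩ Keanu ∩ Leo: 10:00-11:00, 15:00-16:30.
Emeka ∩ Maria ∩ Chen ∩ Keanu ∩ Leo ∩ Farrukh: 10:00-11:00, 15:00-16:30.
So the common availability across everyone is 10:00-11:00, 15:00-16:30.
The first common window of at least 75 minutes is 15:00-16:30, so the earliest start is 15:00.

15:00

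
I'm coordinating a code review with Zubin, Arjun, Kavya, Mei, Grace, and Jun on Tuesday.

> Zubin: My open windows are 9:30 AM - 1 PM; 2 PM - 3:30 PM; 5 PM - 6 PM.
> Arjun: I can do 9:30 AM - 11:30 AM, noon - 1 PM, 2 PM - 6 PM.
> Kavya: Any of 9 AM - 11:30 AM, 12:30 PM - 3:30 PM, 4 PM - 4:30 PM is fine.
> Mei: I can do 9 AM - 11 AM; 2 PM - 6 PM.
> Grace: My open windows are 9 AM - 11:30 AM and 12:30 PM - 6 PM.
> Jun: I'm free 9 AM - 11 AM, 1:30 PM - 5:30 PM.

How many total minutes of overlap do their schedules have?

Zubin ∩ Arjun: 09:30-11:30, 12:00-13:00, 14:00-15:30, 17:00-18:00.
Zubin ∩ Arjun ∩ Kavya: 09:30-11:30, 12:30-13:00, 14:00-15:30.
Zubin ∩ Arjun ∩ Kavya ∩ Mei: 09:30-11:00, 14:00-15:30.
Zubin ∩ Arjun ∩ Kavya ∩ Mei ∩ Grace: 09:30-11:00, 14:00-15:30.
Zubin ∩ Arjun ∩ Kavya ∩ Mei ∩ Grace ∩ Jun: 09:30-11:00, 14:00-15:30.
Those are the intersection windows.
Summing the common windows: 90 + 90 = 180 minutes.

180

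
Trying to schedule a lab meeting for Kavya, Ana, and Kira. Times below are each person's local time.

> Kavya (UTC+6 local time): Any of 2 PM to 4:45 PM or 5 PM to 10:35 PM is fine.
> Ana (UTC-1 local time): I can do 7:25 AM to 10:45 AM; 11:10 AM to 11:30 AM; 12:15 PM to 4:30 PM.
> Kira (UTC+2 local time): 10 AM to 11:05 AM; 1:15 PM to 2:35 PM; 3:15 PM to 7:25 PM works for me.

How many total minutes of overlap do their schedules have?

290

Kavya in UTC: 08:00-10:45, 11:00-16:35 (subtract 6h to convert from UTC+6).
Ana in UTC: 08:25-11:45, 12:10-12:30, 13:15-17:30 (add 1h to convert from UTC-1).
Kira in UTC: 08:00-09:05, 11:15-12:35, 13:15-17:25 (subtract 2h to convert from UTC+2).
Kavya ∩ Ana: 08:25-10:45, 11:00-11:45, 12:10-12:30, 13:15-16:35.
Kavya ∩ Ana ∩ Kira: 08:25-09:05, 11:15-11:45, 12:10-12:30, 13:15-16:35.
Those are the intersection windows.
Summing the common windows: 40 + 30 + 20 + 200 = 290 minutes.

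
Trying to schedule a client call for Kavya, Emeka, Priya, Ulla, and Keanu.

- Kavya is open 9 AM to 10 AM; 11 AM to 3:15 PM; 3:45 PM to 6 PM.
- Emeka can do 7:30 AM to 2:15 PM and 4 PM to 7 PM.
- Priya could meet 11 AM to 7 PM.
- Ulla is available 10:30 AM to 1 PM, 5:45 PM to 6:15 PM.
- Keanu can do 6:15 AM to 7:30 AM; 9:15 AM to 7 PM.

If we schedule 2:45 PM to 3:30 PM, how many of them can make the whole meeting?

Priya and Keanu can make the full 14:45-15:30 slot — that's 2.

2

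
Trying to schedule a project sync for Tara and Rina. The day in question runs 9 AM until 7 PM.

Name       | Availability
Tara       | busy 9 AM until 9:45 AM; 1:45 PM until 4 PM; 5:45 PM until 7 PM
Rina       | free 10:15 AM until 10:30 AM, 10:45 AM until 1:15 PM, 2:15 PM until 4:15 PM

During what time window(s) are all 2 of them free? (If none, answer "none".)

Tara free: 09:45-13:45, 16:00-17:45 (invert busy blocks within the working day).
Rina free: 10:15-10:30, 10:45-13:15, 14:15-16:15.
Tara ∩ Rina: 10:15-10:30, 10:45-13:15, 16:00-16:15.
Those are the intersection windows.

10:15-10:30, 10:45-13:15, 16:00-16:15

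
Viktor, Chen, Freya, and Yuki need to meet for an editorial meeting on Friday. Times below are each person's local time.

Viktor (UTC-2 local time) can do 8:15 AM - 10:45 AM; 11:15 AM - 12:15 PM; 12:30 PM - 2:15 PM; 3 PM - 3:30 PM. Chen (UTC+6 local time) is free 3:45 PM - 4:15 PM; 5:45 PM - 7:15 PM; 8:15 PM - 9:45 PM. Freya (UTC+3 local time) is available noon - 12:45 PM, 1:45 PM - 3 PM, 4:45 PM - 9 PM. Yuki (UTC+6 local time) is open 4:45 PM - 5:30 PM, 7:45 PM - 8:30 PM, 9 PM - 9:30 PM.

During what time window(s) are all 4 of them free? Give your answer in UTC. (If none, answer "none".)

Viktor in UTC: 10:15-12:45, 13:15-14:15, 14:30-16:15, 17:00-17:30 (add 2h to convert from UTC-2).
Chen in UTC: 09:45-10:15, 11:45-13:15, 14:15-15:45 (subtract 6h to convert from UTC+6).
Freya in UTC: 09:00-09:45, 10:45-12:00, 13:45-18:00 (subtract 3h to convert from UTC+3).
Yuki in UTC: 10:45-11:30, 13:45-14:30, 15:00-15:30 (subtract 6h to convert from UTC+6).
Viktor ∩ Chen: 11:45-12:45, 14:30-15:45.
Viktor ∩ Chen ∩ Freya: 11:45-12:00, 14:30-15:45.
Viktor ∩ Chen ∩ Freya ∩ Yuki: 15:00-15:30.

15:00-15:30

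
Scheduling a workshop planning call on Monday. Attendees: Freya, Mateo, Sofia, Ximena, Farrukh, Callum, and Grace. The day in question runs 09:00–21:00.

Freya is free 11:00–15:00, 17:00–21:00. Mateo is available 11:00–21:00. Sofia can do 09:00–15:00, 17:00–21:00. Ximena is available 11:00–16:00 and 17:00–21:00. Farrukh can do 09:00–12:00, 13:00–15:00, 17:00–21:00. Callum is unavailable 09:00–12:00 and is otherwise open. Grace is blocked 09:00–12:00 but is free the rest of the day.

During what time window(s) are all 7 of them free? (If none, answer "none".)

Freya free: 11:00-15:00, 17:00-21:00.
Mateo free: 11:00-21:00.
Sofia free: 09:00-15:00, 17:00-21:00.
Ximena free: 11:00-16:00, 17:00-21:00.
Farrukh free: 09:00-12:00, 13:00-15:00, 17:00-21:00.
Callum free: 12:00-21:00 (invert busy blocks within the working day).
Grace free: 12:00-21:00 (invert busy blocks within the working day).
Freya ∩ Mateo: 11:00-15:00, 17:00-21:00.
Freya ∩ Mateo ∩ Sofia: 11:00-15:00, 17:00-21:00.
Freya ∩ Mateo ∩ Sofia ∩ Ximena: 11:00-15:00, 17:00-21:00.
Freya ∩ Mateo ∩ Sofia ∩ Ximena ∩ Farrukh: 11:00-12:00, 13:00-15:00, 17:00-21:00.
Freya ∩ Mateo ∩ Sofia ∩ Ximena ∩ Farrukh ∩ Callum: 13:00-15:00, 17:00-21:00.
Freya ∩ Mateo ∩ Sofia ∩ Ximena ∩ Farrukh ∩ Callum ∩ Grace: 13:00-15:00, 17:00-21:00.

13:00-15:00, 17:00-21:00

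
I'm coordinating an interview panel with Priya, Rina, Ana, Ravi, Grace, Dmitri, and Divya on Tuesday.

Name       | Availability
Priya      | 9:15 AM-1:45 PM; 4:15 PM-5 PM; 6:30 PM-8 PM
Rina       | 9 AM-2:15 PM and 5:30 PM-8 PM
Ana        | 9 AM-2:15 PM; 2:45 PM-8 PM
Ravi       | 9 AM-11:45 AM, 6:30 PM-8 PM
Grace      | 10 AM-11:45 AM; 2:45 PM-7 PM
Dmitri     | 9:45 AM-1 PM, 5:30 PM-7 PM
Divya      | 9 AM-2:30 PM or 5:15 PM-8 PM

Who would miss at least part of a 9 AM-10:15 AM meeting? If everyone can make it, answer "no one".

Priya: not fully free for 09:00-10:15. Rina: free for 09:00-10:15. Ana: free for 09:00-10:15. Ravi: free for 09:00-10:15. Grace: not fully free for 09:00-10:15. Dmitri: not fully free for 09:00-10:15. Divya: free for 09:00-10:15.

Dmitri, Grace, Priya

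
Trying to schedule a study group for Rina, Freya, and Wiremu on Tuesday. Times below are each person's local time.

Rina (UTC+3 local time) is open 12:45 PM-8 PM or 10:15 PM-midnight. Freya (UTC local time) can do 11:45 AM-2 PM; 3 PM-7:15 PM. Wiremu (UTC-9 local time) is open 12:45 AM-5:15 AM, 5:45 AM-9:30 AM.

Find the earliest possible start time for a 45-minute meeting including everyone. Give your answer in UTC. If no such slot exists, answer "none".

11:45

Rina in UTC: 09:45-17:00, 19:15-21:00 (subtract 3h to convert from UTC+3).
Freya in UTC: 11:45-14:00, 15:00-19:15.
Wiremu in UTC: 09:45-14:15, 14:45-18:30 (add 9h to convert from UTC-9).
Rina ∩ Freya: 11:45-14:00, 15:00-17:00.
Rina ∩ Freya ∩ Wiremu: 11:45-14:00, 15:00-17:00.
The first common window of at least 45 minutes is 11:45-14:00, so the earliest start is 11:45.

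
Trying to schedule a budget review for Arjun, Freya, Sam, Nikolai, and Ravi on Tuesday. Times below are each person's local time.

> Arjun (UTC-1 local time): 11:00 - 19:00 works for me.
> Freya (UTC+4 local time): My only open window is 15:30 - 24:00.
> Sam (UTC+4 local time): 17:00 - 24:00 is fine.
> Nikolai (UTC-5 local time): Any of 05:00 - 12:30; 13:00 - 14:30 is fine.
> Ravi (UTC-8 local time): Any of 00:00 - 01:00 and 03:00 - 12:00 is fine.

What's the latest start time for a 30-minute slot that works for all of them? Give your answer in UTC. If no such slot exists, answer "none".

Arjun in UTC: 12:00-20:00 (add 1h to convert from UTC-1).
Freya in UTC: 11:30-20:00 (subtract 4h to convert from UTC+4).
Sam in UTC: 13:00-20:00 (subtract 4h to convert from UTC+4).
Nikolai in UTC: 10:00-17:30, 18:00-19:30 (add 5h to convert from UTC-5).
Ravi in UTC: 08:00-09:00, 11:00-20:00 (add 8h to convert from UTC-8).
Arjun ∩ Freya: 12:00-20:00.
Arjun ∩ Freya ∩ Sam: 13:00-20:00.
Arjun ∩ Freya ∩ Sam ∩ Nikolai: 13:00-17:30, 18:00-19:30.
Arjun ∩ Freya ∩ Sam ∩ Nikolai ∩ Ravi: 13:00-17:30, 18:00-19:30.
The last common window of at least 30 minutes is 18:00-19:30; a 30-minute meeting can start as late as 19:00 and still end by 19:30.

19:00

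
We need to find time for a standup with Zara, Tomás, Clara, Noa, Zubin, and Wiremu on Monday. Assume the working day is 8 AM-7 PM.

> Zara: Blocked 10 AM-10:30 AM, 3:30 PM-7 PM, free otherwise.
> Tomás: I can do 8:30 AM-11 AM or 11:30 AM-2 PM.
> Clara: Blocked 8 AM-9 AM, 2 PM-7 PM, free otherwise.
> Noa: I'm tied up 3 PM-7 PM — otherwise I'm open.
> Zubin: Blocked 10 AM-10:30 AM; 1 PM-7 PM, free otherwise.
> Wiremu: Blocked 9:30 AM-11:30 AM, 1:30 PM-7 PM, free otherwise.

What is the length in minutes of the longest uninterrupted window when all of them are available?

Zara free: 08:00-10:00, 10:30-15:30 (invert busy blocks within the working day).
Tomás free: 08:30-11:00, 11:30-14:00.
Clara free: 09:00-14:00 (invert busy blocks within the working day).
Noa free: 08:00-15:00 (invert busy blocks within the working day).
Zubin free: 08:00-10:00, 10:30-13:00 (invert busy blocks within the working day).
Wiremu free: 08:00-09:30, 11:30-13:30 (invert busy blocks within the working day).
Zara ∩ Tomás: 08:30-10:00, 10:30-11:00, 11:30-14:00.
Zara ∩ Tomás ∩ Clara: 09:00-10:00, 10:30-11:00, 11:30-14:00.
Zara ∩ Tomás ∩ Clara ∩ Noa: 09:00-10:00, 10:30-11:00, 11:30-14:00.
Zara ∩ Tomás ∩ Clara ∩ Noa ∩ Zubin: 09:00-10:00, 10:30-11:00, 11:30-13:00.
Zara ∩ Tomás ∩ Clara ∩ Noa ∩ Zubin ∩ Wiremu: 09:00-09:30, 11:30-13:00.
The longest is 11:30-13:00 at 90 minutes.

90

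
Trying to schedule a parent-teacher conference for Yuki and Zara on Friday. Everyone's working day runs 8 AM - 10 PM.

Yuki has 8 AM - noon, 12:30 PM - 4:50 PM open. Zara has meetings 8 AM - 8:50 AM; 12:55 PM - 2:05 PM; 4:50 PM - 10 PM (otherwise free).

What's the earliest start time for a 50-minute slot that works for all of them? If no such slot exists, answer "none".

Yuki free: 08:00-12:00, 12:30-16:50.
Zara free: 08:50-12:55, 14:05-16:50 (invert busy blocks within the working day).
Yuki ∩ Zara: 08:50-12:00, 12:30-12:55, 14:05-16:50.
So the common availability across everyone is 08:50-12:00, 12:30-12:55, 14:05-16:50.
The first common window of at least 50 minutes is 08:50-12:00, so the earliest start is 08:50.

08:50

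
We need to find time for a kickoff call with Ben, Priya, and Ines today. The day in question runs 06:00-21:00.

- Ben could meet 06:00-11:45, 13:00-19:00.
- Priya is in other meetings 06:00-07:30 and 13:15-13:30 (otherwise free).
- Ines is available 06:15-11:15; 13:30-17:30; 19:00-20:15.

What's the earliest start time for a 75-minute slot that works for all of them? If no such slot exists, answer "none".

Ben free: 06:00-11:45, 13:00-19:00.
Priya free: 07:30-13:15, 13:30-21:00 (invert busy blocks within the working day).
Ines free: 06:15-11:15, 13:30-17:30, 19:00-20:15.
Ben ∩ Priya: 07:30-11:45, 13:00-13:15, 13:30-19:00.
Ben ∩ Priya ∩ Ines: 07:30-11:15, 13:30-17:30.
The first common window of at least 75 minutes is 07:30-11:15, so the earliest start is 07:30.

07:30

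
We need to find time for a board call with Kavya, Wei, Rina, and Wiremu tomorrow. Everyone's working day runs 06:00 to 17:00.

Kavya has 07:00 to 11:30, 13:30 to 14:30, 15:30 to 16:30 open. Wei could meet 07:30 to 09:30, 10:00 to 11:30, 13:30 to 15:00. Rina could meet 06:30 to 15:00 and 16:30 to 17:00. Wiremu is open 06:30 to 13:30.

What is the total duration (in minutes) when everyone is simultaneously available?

210

Kavya ∩ Wei: 07:30-09:30, 10:00-11:30, 13:30-14:30.
Kavya ∩ Wei ∩ Rina: 07:30-09:30, 10:00-11:30, 13:30-14:30.
Kavya ∩ Wei ∩ Rina ∩ Wiremu: 07:30-09:30, 10:00-11:30.
Summing the common windows: 120 + 90 = 210 minutes.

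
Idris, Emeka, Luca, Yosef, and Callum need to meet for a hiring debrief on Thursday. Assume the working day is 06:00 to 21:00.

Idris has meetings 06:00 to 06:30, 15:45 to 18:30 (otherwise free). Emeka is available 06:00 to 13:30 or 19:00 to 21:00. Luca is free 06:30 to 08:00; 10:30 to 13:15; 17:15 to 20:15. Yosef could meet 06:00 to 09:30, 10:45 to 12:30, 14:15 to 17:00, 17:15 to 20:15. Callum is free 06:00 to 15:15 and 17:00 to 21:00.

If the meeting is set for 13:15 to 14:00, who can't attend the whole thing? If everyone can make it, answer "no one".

Idris free: 06:30-15:45, 18:30-21:00 (invert busy blocks within the working day).
Emeka free: 06:00-13:30, 19:00-21:00.
Luca free: 06:30-08:00, 10:30-13:15, 17:15-20:15.
Yosef free: 06:00-09:30, 10:45-12:30, 14:15-17:00, 17:15-20:15.
Callum free: 06:00-15:15, 17:00-21:00.
Idris: free for 13:15-14:00. Emeka: not fully free for 13:15-14:00. Luca: not fully free for 13:15-14:00. Yosef: not fully free for 13:15-14:00. Callum: free for 13:15-14:00.

Emeka, Luca, Yosef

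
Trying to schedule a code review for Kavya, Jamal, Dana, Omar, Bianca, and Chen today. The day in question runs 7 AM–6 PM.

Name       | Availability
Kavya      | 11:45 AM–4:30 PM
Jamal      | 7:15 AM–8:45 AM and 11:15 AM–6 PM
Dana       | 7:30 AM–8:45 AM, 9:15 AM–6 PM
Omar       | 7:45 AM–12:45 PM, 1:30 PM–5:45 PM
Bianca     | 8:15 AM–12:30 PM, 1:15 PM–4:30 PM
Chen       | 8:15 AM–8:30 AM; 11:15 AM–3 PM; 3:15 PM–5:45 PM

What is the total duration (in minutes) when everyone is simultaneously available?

Kavya ∩ Jamal: 11:45-16:30.
Kavya ∩ Jamal ∩ Dana: 11:45-16:30.
Kavya ∩ Jamal ∩ Dana ∩ Omar: 11:45-12:45, 13:30-16:30.
Kavya ∩ Jamal ∩ Dana ∩ Omar ∩ Bianca: 11:45-12:30, 13:30-16:30.
Kavya ∩ Jamal ∩ Dana ∩ Omar ∩ Bianca ∩ Chen: 11:45-12:30, 13:30-15:00, 15:15-16:30.
Summing the common windows: 45 + 90 + 75 = 210 minutes.

210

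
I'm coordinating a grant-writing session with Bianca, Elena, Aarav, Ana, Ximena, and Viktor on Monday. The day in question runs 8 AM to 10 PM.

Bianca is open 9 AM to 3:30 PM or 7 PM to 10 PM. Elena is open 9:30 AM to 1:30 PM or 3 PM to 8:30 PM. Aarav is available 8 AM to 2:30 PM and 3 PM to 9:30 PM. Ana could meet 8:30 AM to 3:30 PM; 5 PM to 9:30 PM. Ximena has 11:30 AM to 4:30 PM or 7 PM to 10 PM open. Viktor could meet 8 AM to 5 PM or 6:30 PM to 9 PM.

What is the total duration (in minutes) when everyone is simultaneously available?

Bianca ∩ Elena: 09:30-13:30, 15:00-15:30, 19:00-20:30.
Bianca ∩ Elena ∩ Aarav: 09:30-13:30, 15:00-15:30, 19:00-20:30.
Bianca ∩ Elena ∩ Aarav ∩ Ana: 09:30-13:30, 15:00-15:30, 19:00-20:30.
Bianca ∩ Elena ∩ Aarav ∩ Ana ∩ Ximena: 11:30-13:30, 15:00-15:30, 19:00-20:30.
Bianca ∩ Elena ∩ Aarav ∩ Ana ∩ Ximena ∩ Viktor: 11:30-13:30, 15:00-15:30, 19:00-20:30.
Summing the common windows: 120 + 30 + 90 = 240 minutes.

240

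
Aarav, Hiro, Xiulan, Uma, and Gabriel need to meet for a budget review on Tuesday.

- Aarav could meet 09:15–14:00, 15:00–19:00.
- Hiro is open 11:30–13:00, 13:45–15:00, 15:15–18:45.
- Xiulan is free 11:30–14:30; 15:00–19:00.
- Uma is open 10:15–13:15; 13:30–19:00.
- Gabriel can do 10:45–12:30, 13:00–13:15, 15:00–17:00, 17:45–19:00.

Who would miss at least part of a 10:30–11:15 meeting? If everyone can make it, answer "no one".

Gabriel, Hiro, Xiulan

Aarav: free for 10:30-11:15. Hiro: not fully free for 10:30-11:15. Xiulan: not fully free for 10:30-11:15. Uma: free for 10:30-11:15. Gabriel: not fully free for 10:30-11:15.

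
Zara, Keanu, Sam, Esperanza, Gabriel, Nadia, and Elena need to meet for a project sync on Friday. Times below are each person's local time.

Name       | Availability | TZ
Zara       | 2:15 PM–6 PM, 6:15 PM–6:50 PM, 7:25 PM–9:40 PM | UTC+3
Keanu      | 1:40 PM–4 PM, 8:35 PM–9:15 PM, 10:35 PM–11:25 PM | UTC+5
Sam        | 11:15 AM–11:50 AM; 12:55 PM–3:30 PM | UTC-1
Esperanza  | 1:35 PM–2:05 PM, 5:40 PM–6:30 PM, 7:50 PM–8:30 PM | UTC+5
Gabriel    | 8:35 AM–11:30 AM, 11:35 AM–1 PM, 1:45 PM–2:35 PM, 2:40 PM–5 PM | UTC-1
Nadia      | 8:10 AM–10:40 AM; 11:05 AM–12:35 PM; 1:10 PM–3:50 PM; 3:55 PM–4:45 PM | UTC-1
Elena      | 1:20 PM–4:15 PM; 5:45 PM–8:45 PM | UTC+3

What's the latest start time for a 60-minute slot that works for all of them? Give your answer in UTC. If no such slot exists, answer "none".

none

Zara in UTC: 11:15-15:00, 15:15-15:50, 16:25-18:40 (subtract 3h to convert from UTC+3).
Keanu in UTC: 08:40-11:00, 15:35-16:15, 17:35-18:25 (subtract 5h to convert from UTC+5).
Sam in UTC: 12:15-12:50, 13:55-16:30 (add 1h to convert from UTC-1).
Esperanza in UTC: 08:35-09:05, 12:40-13:30, 14:50-15:30 (subtract 5h to convert from UTC+5).
Gabriel in UTC: 09:35-12:30, 12:35-14:00, 14:45-15:35, 15:40-18:00 (add 1h to convert from UTC-1).
Nadia in UTC: 09:10-11:40, 12:05-13:35, 14:10-16:50, 16:55-17:45 (add 1h to convert from UTC-1).
Elena in UTC: 10:20-13:15, 14:45-17:45 (subtract 3h to convert from UTC+3).
Zara ∩ Keanu: 15:35-15:50, 17:35-18:25.
Zara ∩ Keanu ∩ Sam: 15:35-15:50.
Zara ∩ Keanu ∩ Sam ∩ Esperanza: ∅.
Zara ∩ Keanu ∩ Sam ∩ Esperanza ∩ Gabriel: ∅.
Zara ∩ Keanu ∩ Sam ∩ Esperanza ∩ Gabriel ∩ Nadia: ∅.
Zara ∩ Keanu ∩ Sam ∩ Esperanza ∩ Gabriel ∩ Nadia ∩ Elena: ∅.
There is no time when everyone is free.
No common window is at least 60 minutes long.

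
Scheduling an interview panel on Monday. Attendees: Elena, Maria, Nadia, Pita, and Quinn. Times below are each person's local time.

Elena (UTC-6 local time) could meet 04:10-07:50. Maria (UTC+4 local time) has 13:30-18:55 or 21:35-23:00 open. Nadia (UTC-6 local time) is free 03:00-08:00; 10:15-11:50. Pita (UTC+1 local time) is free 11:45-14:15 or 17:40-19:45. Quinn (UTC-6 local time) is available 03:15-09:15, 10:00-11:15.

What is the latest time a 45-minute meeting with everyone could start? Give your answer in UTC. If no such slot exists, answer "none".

Elena in UTC: 10:10-13:50 (add 6h to convert from UTC-6).
Maria in UTC: 09:30-14:55, 17:35-19:00 (subtract 4h to convert from UTC+4).
Nadia in UTC: 09:00-14:00, 16:15-17:50 (add 6h to convert from UTC-6).
Pita in UTC: 10:45-13:15, 16:40-18:45 (subtract 1h to convert from UTC+1).
Quinn in UTC: 09:15-15:15, 16:00-17:15 (add 6h to convert from UTC-6).
Elena ∩ Maria: 10:10-13:50.
Elena ∩ Maria ∩ Nadia: 10:10-13:50.
Elena ∩ Maria ∩ Nadia ∩ Pita: 10:45-13:15.
Elena ∩ Maria ∩ Nadia ∩ Pita ∩ Quinn: 10:45-13:15.
So the common availability across everyone is 10:45-13:15.
The last common window of at least 45 minutes is 10:45-13:15; a 45-minute meeting can start as late as 12:30 and still end by 13:15.

12:30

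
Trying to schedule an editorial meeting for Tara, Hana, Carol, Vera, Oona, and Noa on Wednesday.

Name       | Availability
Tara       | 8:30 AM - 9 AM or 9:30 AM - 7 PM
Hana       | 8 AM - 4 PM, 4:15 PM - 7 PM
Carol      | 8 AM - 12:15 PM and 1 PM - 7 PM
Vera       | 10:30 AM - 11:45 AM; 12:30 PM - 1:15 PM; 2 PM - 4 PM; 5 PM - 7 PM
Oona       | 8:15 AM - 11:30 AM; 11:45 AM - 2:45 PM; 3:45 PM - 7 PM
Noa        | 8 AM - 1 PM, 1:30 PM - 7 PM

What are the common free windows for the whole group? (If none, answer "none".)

10:30-11:30, 14:00-14:45, 15:45-16:00, 17:00-19:00

Tara ∩ Hana: 08:30-09:00, 09:30-16:00, 16:15-19:00.
Tara ∩ Hana ∩ Carol: 08:30-09:00, 09:30-12:15, 13:00-16:00, 16:15-19:00.
Tara ∩ Hana ∩ Carol ∩ Vera: 10:30-11:45, 13:00-13:15, 14:00-16:00, 17:00-19:00.
Tara ∩ Hana ∩ Carol ∩ Vera ∩ Oona: 10:30-11:30, 13:00-13:15, 14:00-14:45, 15:45-16:00, 17:00-19:00.
Tara ∩ Hana ∩ Carol ∩ Vera ∩ Oona ∩ Noa: 10:30-11:30, 14:00-14:45, 15:45-16:00, 17:00-19:00.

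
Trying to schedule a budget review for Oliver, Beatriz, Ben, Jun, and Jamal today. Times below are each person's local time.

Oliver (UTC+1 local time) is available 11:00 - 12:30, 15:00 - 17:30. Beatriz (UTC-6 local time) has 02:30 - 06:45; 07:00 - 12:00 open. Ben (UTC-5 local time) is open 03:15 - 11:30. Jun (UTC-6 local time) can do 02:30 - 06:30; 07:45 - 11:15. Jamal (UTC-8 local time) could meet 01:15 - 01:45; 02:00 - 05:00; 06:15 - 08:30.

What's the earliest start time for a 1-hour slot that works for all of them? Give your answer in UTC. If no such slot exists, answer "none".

Oliver in UTC: 10:00-11:30, 14:00-16:30 (subtract 1h to convert from UTC+1).
Beatriz in UTC: 08:30-12:45, 13:00-18:00 (add 6h to convert from UTC-6).
Ben in UTC: 08:15-16:30 (add 5h to convert from UTC-5).
Jun in UTC: 08:30-12:30, 13:45-17:15 (add 6h to convert from UTC-6).
Jamal in UTC: 09:15-09:45, 10:00-13:00, 14:15-16:30 (add 8h to convert from UTC-8).
Oliver ∩ Beatriz: 10:00-11:30, 14:00-16:30.
Oliver ∩ Beatriz ∩ Ben: 10:00-11:30, 14:00-16:30.
Oliver ∩ Beatriz ∩ Ben ∩ Jun: 10:00-11:30, 14:00-16:30.
Oliver ∩ Beatriz ∩ Ben ∩ Jun ∩ Jamal: 10:00-11:30, 14:15-16:30.
The first common window of at least 60 minutes is 10:00-11:30, so the earliest start is 10:00.

10:00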